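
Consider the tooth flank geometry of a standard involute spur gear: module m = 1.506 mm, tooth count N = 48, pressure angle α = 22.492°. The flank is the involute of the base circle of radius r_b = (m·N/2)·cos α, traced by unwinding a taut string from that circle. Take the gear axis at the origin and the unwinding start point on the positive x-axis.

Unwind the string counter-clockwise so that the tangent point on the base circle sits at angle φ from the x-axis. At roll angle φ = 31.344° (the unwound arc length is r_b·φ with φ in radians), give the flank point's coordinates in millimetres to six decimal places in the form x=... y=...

pitch radius r_p = m·N/2 = 1.506·48/2 = 36.144000
base radius r_b = r_p·cos α = 36.144000·cos 22.492° = 33.394633
roll angle φ = 31.344° = 0.54705600 rad
x = r_b·(cos φ + φ·sin φ) = 33.394633·(0.85405962 + 0.54705600·0.52017514) = 38.023949
y = r_b·(sin φ − φ·cos φ) = 33.394633·(0.52017514 − 0.54705600·0.85405962) = 1.768469

x=38.023949 y=1.768469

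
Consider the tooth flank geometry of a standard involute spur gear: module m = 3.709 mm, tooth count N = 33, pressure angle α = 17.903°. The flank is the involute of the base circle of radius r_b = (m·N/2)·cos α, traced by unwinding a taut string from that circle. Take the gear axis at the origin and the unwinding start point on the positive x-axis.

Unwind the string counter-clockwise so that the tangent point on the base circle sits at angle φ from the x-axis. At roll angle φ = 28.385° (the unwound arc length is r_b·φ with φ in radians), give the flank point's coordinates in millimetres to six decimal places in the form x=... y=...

x=64.949025 y=2.302853

pitch radius r_p = m·N/2 = 3.709·33/2 = 61.198500
base radius r_b = r_p·cos α = 61.198500·cos 17.903° = 58.235165
roll angle φ = 28.385° = 0.49541171 rad
x = r_b·(cos φ + φ·sin φ) = 58.235165·(0.87977306 + 0.49541171·0.47539390) = 64.949025
y = r_b·(sin φ − φ·cos φ) = 58.235165·(0.47539390 − 0.49541171·0.87977306) = 2.302853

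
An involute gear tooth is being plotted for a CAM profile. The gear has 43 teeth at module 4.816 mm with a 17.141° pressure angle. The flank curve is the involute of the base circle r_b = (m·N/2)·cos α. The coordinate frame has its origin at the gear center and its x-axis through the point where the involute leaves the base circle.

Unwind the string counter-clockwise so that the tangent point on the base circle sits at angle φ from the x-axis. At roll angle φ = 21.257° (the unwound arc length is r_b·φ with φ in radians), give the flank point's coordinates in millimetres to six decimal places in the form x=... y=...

pitch radius r_p = m·N/2 = 4.816·43/2 = 103.544000
base radius r_b = r_p·cos α = 103.544000·cos 17.141° = 98.944820
roll angle φ = 21.257° = 0.37100464 rad
x = r_b·(cos φ + φ·sin φ) = 98.944820·(0.93196358 + 0.37100464·0.36255190) = 105.521882
y = r_b·(sin φ − φ·cos φ) = 98.944820·(0.36255190 − 0.37100464·0.93196358) = 1.661193

x=105.521882 y=1.661193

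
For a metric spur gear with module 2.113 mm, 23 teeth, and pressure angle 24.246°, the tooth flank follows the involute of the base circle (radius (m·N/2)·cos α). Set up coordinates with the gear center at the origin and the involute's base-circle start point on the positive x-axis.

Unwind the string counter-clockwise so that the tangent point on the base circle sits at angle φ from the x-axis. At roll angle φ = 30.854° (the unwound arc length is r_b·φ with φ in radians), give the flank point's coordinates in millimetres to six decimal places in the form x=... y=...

pitch radius r_p = m·N/2 = 2.113·23/2 = 24.299500
base radius r_b = r_p·cos α = 24.299500·cos 24.246° = 22.156058
roll angle φ = 30.854° = 0.53850389 rad
x = r_b·(cos φ + φ·sin φ) = 22.156058·(0.85847693 + 0.53850389·0.51285219) = 25.139368
y = r_b·(sin φ − φ·cos φ) = 22.156058·(0.51285219 − 0.53850389·0.85847693) = 1.120189

x=25.139368 y=1.120189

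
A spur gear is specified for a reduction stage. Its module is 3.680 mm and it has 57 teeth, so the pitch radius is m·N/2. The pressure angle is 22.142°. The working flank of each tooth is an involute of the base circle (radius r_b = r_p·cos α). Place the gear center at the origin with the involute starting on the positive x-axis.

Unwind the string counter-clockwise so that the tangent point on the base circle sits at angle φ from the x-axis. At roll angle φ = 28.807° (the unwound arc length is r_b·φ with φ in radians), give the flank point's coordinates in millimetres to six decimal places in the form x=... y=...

x=108.658683 y=4.012442

pitch radius r_p = m·N/2 = 3.680·57/2 = 104.880000
base radius r_b = r_p·cos α = 104.880000·cos 22.142° = 97.145372
roll angle φ = 28.807° = 0.50277700 rad
x = r_b·(cos φ + φ·sin φ) = 97.145372·(0.87624782 + 0.50277700·0.48186073) = 108.658683
y = r_b·(sin φ − φ·cos φ) = 97.145372·(0.48186073 − 0.50277700·0.87624782) = 4.012442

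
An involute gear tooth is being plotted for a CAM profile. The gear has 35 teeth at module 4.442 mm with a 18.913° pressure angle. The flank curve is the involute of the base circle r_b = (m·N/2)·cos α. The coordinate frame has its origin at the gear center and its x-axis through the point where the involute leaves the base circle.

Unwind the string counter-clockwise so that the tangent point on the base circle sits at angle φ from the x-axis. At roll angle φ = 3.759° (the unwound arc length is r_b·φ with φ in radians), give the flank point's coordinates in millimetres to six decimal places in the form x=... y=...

pitch radius r_p = m·N/2 = 4.442·35/2 = 77.735000
base radius r_b = r_p·cos α = 77.735000·cos 18.913° = 73.538230
roll angle φ = 3.759° = 0.06560693 rad
x = r_b·(cos φ + φ·sin φ) = 73.538230·(0.99784864 + 0.06560693·0.06555987) = 73.696324
y = r_b·(sin φ − φ·cos φ) = 73.538230·(0.06555987 − 0.06560693·0.99784864) = 0.006919

x=73.696324 y=0.006919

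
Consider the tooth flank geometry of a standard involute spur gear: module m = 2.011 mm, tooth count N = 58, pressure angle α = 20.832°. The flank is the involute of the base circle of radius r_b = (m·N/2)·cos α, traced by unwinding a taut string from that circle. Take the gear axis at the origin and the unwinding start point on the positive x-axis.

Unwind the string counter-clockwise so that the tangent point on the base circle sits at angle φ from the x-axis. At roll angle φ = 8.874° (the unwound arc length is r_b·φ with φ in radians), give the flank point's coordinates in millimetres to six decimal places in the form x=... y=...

pitch radius r_p = m·N/2 = 2.011·58/2 = 58.319000
base radius r_b = r_p·cos α = 58.319000·cos 20.832° = 54.506524
roll angle φ = 8.874° = 0.15488052 rad
x = r_b·(cos φ + φ·sin φ) = 54.506524·(0.98802997 + 0.15488052·0.15426205) = 55.156359
y = r_b·(sin φ − φ·cos φ) = 54.506524·(0.15426205 − 0.15488052·0.98802997) = 0.067340

x=55.156359 y=0.067340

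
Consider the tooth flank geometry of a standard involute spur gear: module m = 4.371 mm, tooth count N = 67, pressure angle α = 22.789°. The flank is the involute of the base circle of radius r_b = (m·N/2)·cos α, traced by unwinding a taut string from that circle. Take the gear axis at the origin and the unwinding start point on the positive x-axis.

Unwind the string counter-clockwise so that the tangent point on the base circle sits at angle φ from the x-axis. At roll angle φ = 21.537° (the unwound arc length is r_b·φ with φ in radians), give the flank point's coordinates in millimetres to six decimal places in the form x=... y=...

pitch radius r_p = m·N/2 = 4.371·67/2 = 146.428500
base radius r_b = r_p·cos α = 146.428500·cos 22.789° = 134.997930
roll angle φ = 21.537° = 0.37589156 rad
x = r_b·(cos φ + φ·sin φ) = 134.997930·(0.93018070 + 0.37589156·0.36710199) = 144.200906
y = r_b·(sin φ − φ·cos φ) = 134.997930·(0.36710199 − 0.37589156·0.93018070) = 2.356377

x=144.200906 y=2.356377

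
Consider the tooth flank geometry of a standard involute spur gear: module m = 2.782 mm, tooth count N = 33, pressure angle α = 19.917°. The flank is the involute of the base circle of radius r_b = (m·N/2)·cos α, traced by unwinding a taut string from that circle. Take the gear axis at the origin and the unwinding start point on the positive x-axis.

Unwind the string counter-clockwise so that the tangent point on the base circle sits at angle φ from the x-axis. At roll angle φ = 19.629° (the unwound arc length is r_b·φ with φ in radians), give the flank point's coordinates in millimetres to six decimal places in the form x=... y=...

pitch radius r_p = m·N/2 = 2.782·33/2 = 45.903000
base radius r_b = r_p·cos α = 45.903000·cos 19.917° = 43.157408
roll angle φ = 19.629° = 0.34259068 rad
x = r_b·(cos φ + φ·sin φ) = 43.157408·(0.94188754 + 0.34259068·0.33592834) = 45.616235
y = r_b·(sin φ − φ·cos φ) = 43.157408·(0.33592834 − 0.34259068·0.94188754) = 0.571683

x=45.616235 y=0.571683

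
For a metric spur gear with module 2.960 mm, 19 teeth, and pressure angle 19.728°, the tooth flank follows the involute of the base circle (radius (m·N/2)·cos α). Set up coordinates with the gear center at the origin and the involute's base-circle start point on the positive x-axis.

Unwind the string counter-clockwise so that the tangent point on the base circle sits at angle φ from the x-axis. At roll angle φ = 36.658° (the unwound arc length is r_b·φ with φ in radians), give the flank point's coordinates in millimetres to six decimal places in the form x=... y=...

pitch radius r_p = m·N/2 = 2.960·19/2 = 28.120000
base radius r_b = r_p·cos α = 28.120000·cos 19.728° = 26.469516
roll angle φ = 36.658° = 0.63980280 rad
x = r_b·(cos φ + φ·sin φ) = 26.469516·(0.80221351 + 0.63980280·0.59703725) = 31.345191
y = r_b·(sin φ − φ·cos φ) = 26.469516·(0.59703725 − 0.63980280·0.80221351) = 2.217584

x=31.345191 y=2.217584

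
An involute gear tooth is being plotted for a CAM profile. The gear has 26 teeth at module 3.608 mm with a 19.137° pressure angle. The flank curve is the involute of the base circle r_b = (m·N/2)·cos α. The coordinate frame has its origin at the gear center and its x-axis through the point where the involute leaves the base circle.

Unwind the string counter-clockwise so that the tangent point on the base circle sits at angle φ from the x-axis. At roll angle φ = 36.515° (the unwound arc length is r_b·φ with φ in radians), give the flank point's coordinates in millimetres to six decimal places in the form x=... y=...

pitch radius r_p = m·N/2 = 3.608·26/2 = 46.904000
base radius r_b = r_p·cos α = 46.904000·cos 19.137° = 44.311963
roll angle φ = 36.515° = 0.63730698 rad
x = r_b·(cos φ + φ·sin φ) = 44.311963·(0.80370111 + 0.63730698·0.59503322) = 52.417504
y = r_b·(sin φ − φ·cos φ) = 44.311963·(0.59503322 − 0.63730698·0.80370111) = 3.670311

x=52.417504 y=3.670311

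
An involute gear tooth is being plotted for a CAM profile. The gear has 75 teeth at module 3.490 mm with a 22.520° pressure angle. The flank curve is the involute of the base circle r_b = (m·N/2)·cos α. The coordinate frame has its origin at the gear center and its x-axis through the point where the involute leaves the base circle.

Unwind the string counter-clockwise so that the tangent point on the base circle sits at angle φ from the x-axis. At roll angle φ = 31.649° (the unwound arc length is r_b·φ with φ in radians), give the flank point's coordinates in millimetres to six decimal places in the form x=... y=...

x=137.955944 y=6.587042

pitch radius r_p = m·N/2 = 3.490·75/2 = 130.875000
base radius r_b = r_p·cos α = 130.875000·cos 22.520° = 120.895244
roll angle φ = 31.649° = 0.55237925 rad
x = r_b·(cos φ + φ·sin φ) = 120.895244·(0.85127850 + 0.55237925·0.52471412) = 137.955944
y = r_b·(sin φ − φ·cos φ) = 120.895244·(0.52471412 − 0.55237925·0.85127850) = 6.587042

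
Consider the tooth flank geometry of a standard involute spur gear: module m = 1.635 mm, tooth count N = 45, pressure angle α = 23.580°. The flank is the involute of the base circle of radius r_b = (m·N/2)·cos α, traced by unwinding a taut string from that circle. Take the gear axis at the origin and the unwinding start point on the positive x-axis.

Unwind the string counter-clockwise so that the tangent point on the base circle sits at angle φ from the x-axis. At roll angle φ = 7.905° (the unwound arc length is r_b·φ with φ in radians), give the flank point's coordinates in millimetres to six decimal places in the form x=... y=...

x=34.035202 y=0.029459

pitch radius r_p = m·N/2 = 1.635·45/2 = 36.787500
base radius r_b = r_p·cos α = 36.787500·cos 23.580° = 33.715833
roll angle φ = 7.905° = 0.13796828 rad
x = r_b·(cos φ + φ·sin φ) = 33.715833·(0.99049747 + 0.13796828·0.13753098) = 34.035202
y = r_b·(sin φ − φ·cos φ) = 33.715833·(0.13753098 − 0.13796828·0.99049747) = 0.029459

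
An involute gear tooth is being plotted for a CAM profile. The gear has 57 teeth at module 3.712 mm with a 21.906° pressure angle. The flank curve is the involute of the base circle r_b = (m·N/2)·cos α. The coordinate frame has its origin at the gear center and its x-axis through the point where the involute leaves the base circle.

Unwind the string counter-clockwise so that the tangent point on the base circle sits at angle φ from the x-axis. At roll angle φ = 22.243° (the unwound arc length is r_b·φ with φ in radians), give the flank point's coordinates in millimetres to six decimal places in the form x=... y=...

x=105.273517 y=1.885547

pitch radius r_p = m·N/2 = 3.712·57/2 = 105.792000
base radius r_b = r_p·cos α = 105.792000·cos 21.906° = 98.153520
roll angle φ = 22.243° = 0.38821359 rad
x = r_b·(cos φ + φ·sin φ) = 98.153520·(0.92558676 + 0.38821359·0.37853554) = 105.273517
y = r_b·(sin φ − φ·cos φ) = 98.153520·(0.37853554 − 0.38821359·0.92558676) = 1.885547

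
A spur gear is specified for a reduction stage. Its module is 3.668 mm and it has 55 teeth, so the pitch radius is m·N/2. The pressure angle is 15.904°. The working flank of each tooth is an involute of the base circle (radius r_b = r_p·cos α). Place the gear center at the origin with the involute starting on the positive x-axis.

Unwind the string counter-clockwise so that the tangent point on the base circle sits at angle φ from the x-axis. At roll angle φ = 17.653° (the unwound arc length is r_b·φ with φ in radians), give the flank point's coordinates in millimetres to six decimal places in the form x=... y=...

x=101.504624 y=0.936806

pitch radius r_p = m·N/2 = 3.668·55/2 = 100.870000
base radius r_b = r_p·cos α = 100.870000·cos 15.904° = 97.008916
roll angle φ = 17.653° = 0.30810297 rad
x = r_b·(cos φ + φ·sin φ) = 97.008916·(0.95291056 + 0.30810297·0.30325149) = 101.504624
y = r_b·(sin φ − φ·cos φ) = 97.008916·(0.30325149 − 0.30810297·0.95291056) = 0.936806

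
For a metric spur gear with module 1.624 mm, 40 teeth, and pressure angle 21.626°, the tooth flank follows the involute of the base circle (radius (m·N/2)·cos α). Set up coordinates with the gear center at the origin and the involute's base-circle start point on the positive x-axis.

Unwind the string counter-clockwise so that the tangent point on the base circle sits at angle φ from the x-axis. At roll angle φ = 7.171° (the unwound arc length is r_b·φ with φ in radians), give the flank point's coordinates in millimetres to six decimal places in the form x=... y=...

pitch radius r_p = m·N/2 = 1.624·40/2 = 32.480000
base radius r_b = r_p·cos α = 32.480000·cos 21.626° = 30.193711
roll angle φ = 7.171° = 0.12515756 rad
x = r_b·(cos φ + φ·sin φ) = 30.193711·(0.99217801 + 0.12515756·0.12483106) = 30.429270
y = r_b·(sin φ − φ·cos φ) = 30.193711·(0.12483106 − 0.12515756·0.99217801) = 0.019701

x=30.429270 y=0.019701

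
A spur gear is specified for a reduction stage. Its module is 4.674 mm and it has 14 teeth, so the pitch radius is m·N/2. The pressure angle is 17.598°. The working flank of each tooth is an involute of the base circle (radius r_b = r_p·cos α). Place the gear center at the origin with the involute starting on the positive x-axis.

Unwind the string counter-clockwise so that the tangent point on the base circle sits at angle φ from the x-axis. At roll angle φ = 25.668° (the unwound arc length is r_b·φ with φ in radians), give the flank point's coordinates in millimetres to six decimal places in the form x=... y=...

pitch radius r_p = m·N/2 = 4.674·14/2 = 32.718000
base radius r_b = r_p·cos α = 32.718000·cos 17.598° = 31.186838
roll angle φ = 25.668° = 0.44799111 rad
x = r_b·(cos φ + φ·sin φ) = 31.186838·(0.90131908 + 0.44799111·0.43315576) = 34.161095
y = r_b·(sin φ − φ·cos φ) = 31.186838·(0.43315576 − 0.44799111·0.90131908) = 0.916045

x=34.161095 y=0.916045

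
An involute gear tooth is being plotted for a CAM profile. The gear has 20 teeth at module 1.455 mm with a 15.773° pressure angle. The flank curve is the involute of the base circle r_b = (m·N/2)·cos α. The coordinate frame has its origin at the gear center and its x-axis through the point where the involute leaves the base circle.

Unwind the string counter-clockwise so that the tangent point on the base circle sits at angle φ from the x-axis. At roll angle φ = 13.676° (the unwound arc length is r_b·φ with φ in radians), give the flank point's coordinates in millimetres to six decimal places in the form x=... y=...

pitch radius r_p = m·N/2 = 1.455·20/2 = 14.550000
base radius r_b = r_p·cos α = 14.550000·cos 15.773° = 14.002137
roll angle φ = 13.676° = 0.23869123 rad
x = r_b·(cos φ + φ·sin φ) = 14.002137·(0.97164824 + 0.23869123·0.23643116) = 14.395349
y = r_b·(sin φ − φ·cos φ) = 14.002137·(0.23643116 − 0.23869123·0.97164824) = 0.063111

x=14.395349 y=0.063111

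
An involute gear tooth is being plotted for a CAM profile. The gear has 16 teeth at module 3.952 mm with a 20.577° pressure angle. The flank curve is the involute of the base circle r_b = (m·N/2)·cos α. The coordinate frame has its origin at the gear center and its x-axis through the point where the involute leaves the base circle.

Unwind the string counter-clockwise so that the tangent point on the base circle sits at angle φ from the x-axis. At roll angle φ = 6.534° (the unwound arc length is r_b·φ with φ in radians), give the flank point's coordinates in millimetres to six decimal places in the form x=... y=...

pitch radius r_p = m·N/2 = 3.952·16/2 = 31.616000
base radius r_b = r_p·cos α = 31.616000·cos 20.577° = 29.598921
roll angle φ = 6.534° = 0.11403981 rad
x = r_b·(cos φ + φ·sin φ) = 29.598921·(0.99350450 + 0.11403981·0.11379279) = 29.790764
y = r_b·(sin φ − φ·cos φ) = 29.598921·(0.11379279 − 0.11403981·0.99350450) = 0.014614

x=29.790764 y=0.014614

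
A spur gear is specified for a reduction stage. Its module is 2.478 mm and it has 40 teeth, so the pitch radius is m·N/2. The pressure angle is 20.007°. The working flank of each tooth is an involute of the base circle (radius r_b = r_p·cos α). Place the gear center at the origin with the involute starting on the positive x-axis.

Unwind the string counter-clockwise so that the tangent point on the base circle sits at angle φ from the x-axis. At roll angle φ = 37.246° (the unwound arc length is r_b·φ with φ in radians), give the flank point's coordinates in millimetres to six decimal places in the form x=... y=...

x=55.393416 y=4.086794

pitch radius r_p = m·N/2 = 2.478·40/2 = 49.560000
base radius r_b = r_p·cos α = 49.560000·cos 20.007° = 46.569095
roll angle φ = 37.246° = 0.65006533 rad
x = r_b·(cos φ + φ·sin φ) = 46.569095·(0.79604426 + 0.65006533·0.60523842) = 55.393416
y = r_b·(sin φ − φ·cos φ) = 46.569095·(0.60523842 − 0.65006533·0.79604426) = 4.086794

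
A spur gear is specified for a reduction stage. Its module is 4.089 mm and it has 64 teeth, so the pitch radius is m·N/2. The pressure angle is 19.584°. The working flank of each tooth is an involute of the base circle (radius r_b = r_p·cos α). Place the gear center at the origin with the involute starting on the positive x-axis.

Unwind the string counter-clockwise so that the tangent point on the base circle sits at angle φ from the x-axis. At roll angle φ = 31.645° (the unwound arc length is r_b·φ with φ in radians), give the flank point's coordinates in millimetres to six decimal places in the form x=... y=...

pitch radius r_p = m·N/2 = 4.089·64/2 = 130.848000
base radius r_b = r_p·cos α = 130.848000·cos 19.584° = 123.278586
roll angle φ = 31.645° = 0.55230944 rad
x = r_b·(cos φ + φ·sin φ) = 123.278586·(0.85131513 + 0.55230944·0.52465469) = 140.671576
y = r_b·(sin φ − φ·cos φ) = 123.278586·(0.52465469 − 0.55230944·0.85131513) = 6.714406

x=140.671576 y=6.714406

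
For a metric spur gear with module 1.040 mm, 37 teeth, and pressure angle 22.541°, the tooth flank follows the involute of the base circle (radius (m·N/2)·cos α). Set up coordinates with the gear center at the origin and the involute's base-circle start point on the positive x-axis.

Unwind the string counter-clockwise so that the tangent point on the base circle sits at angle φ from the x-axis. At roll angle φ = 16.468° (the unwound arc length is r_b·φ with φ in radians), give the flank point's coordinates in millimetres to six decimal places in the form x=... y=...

pitch radius r_p = m·N/2 = 1.040·37/2 = 19.240000
base radius r_b = r_p·cos α = 19.240000·cos 22.541° = 17.770169
roll angle φ = 16.468° = 0.28742082 rad
x = r_b·(cos φ + φ·sin φ) = 17.770169·(0.95897821 + 0.28742082·0.28347979) = 18.489083
y = r_b·(sin φ − φ·cos φ) = 17.770169·(0.28347979 − 0.28742082·0.95897821) = 0.139487

x=18.489083 y=0.139487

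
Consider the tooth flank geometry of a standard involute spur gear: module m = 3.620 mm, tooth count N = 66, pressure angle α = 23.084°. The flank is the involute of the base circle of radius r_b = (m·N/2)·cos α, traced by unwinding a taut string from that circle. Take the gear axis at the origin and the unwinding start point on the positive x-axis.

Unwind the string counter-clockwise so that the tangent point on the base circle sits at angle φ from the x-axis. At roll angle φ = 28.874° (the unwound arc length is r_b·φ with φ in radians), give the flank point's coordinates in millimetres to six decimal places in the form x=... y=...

pitch radius r_p = m·N/2 = 3.620·66/2 = 119.460000
base radius r_b = r_p·cos α = 119.460000·cos 23.084° = 109.894960
roll angle φ = 28.874° = 0.50394637 rad
x = r_b·(cos φ + φ·sin φ) = 109.894960·(0.87568374 + 0.50394637·0.48288506) = 122.975968
y = r_b·(sin φ − φ·cos φ) = 109.894960·(0.48288506 − 0.50394637·0.87568374) = 4.570248

x=122.975968 y=4.570248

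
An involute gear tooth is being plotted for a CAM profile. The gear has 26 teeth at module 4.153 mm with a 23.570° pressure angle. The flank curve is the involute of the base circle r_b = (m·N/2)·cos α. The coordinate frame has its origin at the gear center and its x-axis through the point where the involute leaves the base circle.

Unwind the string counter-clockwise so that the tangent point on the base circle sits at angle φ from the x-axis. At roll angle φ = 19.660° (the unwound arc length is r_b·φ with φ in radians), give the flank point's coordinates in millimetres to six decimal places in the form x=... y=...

x=52.312785 y=0.658584

pitch radius r_p = m·N/2 = 4.153·26/2 = 53.989000
base radius r_b = r_p·cos α = 53.989000·cos 23.570° = 49.484818
roll angle φ = 19.660° = 0.34313173 rad
x = r_b·(cos φ + φ·sin φ) = 49.484818·(0.94170565 + 0.34313173·0.33643791) = 52.312785
y = r_b·(sin φ − φ·cos φ) = 49.484818·(0.33643791 − 0.34313173·0.94170565) = 0.658584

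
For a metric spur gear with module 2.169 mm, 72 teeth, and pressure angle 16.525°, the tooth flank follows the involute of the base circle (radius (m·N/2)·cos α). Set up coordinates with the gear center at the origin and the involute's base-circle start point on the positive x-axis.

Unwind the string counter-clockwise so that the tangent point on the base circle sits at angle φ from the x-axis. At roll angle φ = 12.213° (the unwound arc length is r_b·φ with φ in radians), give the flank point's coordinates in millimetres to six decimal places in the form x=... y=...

x=76.540167 y=0.240573

pitch radius r_p = m·N/2 = 2.169·72/2 = 78.084000
base radius r_b = r_p·cos α = 78.084000·cos 16.525° = 74.858796
roll angle φ = 12.213° = 0.21315706 rad
x = r_b·(cos φ + φ·sin φ) = 74.858796·(0.97736792 + 0.21315706·0.21154656) = 76.540167
y = r_b·(sin φ − φ·cos φ) = 74.858796·(0.21154656 − 0.21315706·0.97736792) = 0.240573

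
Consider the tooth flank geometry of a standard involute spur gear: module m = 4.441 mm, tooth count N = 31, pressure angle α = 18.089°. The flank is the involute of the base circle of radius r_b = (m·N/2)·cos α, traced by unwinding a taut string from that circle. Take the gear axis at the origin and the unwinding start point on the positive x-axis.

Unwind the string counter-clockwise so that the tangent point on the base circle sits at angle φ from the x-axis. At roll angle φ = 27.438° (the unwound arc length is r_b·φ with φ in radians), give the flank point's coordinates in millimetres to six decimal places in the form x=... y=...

x=72.511513 y=2.340856

pitch radius r_p = m·N/2 = 4.441·31/2 = 68.835500
base radius r_b = r_p·cos α = 68.835500·cos 18.089° = 65.433330
roll angle φ = 27.438° = 0.47888344 rad
x = r_b·(cos φ + φ·sin φ) = 65.433330·(0.88750997 + 0.47888344·0.46078850) = 72.511513
y = r_b·(sin φ − φ·cos φ) = 65.433330·(0.46078850 − 0.47888344·0.88750997) = 2.340856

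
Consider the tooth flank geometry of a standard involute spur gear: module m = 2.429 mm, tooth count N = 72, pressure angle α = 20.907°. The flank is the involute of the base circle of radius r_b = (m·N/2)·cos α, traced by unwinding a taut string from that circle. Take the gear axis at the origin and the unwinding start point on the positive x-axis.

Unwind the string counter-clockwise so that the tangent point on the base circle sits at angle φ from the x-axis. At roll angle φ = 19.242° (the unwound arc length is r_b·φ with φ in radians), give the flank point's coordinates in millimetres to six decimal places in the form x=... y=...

pitch radius r_p = m·N/2 = 2.429·72/2 = 87.444000
base radius r_b = r_p·cos α = 87.444000·cos 20.907° = 81.686764
roll angle φ = 19.242° = 0.33583625 rad
x = r_b·(cos φ + φ·sin φ) = 81.686764·(0.94413504 + 0.33583625·0.32955882) = 86.164248
y = r_b·(sin φ − φ·cos φ) = 81.686764·(0.32955882 − 0.33583625·0.94413504) = 1.019781

x=86.164248 y=1.019781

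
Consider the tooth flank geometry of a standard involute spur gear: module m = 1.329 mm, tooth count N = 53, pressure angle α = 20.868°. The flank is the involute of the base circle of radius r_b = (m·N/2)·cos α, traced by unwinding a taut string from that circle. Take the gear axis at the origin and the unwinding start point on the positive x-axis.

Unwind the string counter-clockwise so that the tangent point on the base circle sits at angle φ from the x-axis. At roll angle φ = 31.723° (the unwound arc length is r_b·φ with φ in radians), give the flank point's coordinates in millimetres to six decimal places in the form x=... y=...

x=37.572302 y=1.805372

pitch radius r_p = m·N/2 = 1.329·53/2 = 35.218500
base radius r_b = r_p·cos α = 35.218500·cos 20.868° = 32.908292
roll angle φ = 31.723° = 0.55367080 rad
x = r_b·(cos φ + φ·sin φ) = 32.908292·(0.85060010 + 0.55367080·0.52581315) = 37.572302
y = r_b·(sin φ − φ·cos φ) = 32.908292·(0.52581315 − 0.55367080·0.85060010) = 1.805372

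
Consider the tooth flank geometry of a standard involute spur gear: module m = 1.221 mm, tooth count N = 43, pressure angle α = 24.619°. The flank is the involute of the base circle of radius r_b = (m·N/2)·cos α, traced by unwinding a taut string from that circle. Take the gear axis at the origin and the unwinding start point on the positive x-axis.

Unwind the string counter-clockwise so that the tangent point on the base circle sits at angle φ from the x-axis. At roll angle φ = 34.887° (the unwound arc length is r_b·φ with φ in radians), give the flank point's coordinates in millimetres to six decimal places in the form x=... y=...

x=27.887520 y=1.730130

pitch radius r_p = m·N/2 = 1.221·43/2 = 26.251500
base radius r_b = r_p·cos α = 26.251500·cos 24.619° = 23.865187
roll angle φ = 34.887° = 0.60889302 rad
x = r_b·(cos φ + φ·sin φ) = 23.865187·(0.82028167 + 0.60889302·0.57195977) = 27.887520
y = r_b·(sin φ − φ·cos φ) = 23.865187·(0.57195977 − 0.60889302·0.82028167) = 1.730130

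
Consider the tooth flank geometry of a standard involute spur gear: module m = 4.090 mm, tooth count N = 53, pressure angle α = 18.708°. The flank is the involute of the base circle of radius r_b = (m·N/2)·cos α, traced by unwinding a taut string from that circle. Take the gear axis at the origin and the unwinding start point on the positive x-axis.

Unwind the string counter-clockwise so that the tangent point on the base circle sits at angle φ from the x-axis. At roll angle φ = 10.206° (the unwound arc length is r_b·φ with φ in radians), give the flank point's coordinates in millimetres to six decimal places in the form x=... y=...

x=104.274298 y=0.192794

pitch radius r_p = m·N/2 = 4.090·53/2 = 108.385000
base radius r_b = r_p·cos α = 108.385000·cos 18.708° = 102.658533
roll angle φ = 10.206° = 0.17812830 rad
x = r_b·(cos φ + φ·sin φ) = 102.658533·(0.98417706 + 0.17812830·0.17718780) = 104.274298
y = r_b·(sin φ − φ·cos φ) = 102.658533·(0.17718780 − 0.17812830·0.98417706) = 0.192794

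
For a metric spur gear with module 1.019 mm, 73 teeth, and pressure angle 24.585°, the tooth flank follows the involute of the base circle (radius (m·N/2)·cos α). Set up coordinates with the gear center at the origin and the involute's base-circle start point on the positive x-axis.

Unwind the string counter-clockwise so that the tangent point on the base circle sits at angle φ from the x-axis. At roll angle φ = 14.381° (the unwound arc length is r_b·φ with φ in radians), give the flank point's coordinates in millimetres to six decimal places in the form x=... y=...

pitch radius r_p = m·N/2 = 1.019·73/2 = 37.193500
base radius r_b = r_p·cos α = 37.193500·cos 24.585° = 33.821725
roll angle φ = 14.381° = 0.25099580 rad
x = r_b·(cos φ + φ·sin φ) = 33.821725·(0.96866558 + 0.25099580·0.24836868) = 34.870371
y = r_b·(sin φ − φ·cos φ) = 33.821725·(0.24836868 − 0.25099580·0.96866558) = 0.177148

x=34.870371 y=0.177148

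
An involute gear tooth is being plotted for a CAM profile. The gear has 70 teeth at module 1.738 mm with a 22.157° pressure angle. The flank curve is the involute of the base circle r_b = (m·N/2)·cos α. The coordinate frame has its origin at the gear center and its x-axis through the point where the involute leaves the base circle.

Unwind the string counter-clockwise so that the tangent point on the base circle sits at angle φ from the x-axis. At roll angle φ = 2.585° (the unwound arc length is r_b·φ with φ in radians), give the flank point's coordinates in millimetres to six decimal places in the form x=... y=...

x=56.395251 y=0.001724

pitch radius r_p = m·N/2 = 1.738·70/2 = 60.830000
base radius r_b = r_p·cos α = 60.830000·cos 22.157° = 56.337941
roll angle φ = 2.585° = 0.04511676 rad
x = r_b·(cos φ + φ·sin φ) = 56.337941·(0.99898241 + 0.04511676·0.04510146) = 56.395251
y = r_b·(sin φ − φ·cos φ) = 56.337941·(0.04510146 − 0.04511676·0.99898241) = 0.001724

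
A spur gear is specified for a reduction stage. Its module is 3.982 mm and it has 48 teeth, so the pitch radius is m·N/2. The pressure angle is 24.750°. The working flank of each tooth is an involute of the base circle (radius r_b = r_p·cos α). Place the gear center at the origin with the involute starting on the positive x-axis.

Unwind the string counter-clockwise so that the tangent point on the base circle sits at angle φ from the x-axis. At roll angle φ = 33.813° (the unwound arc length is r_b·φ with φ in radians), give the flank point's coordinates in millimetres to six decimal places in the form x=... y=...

pitch radius r_p = m·N/2 = 3.982·48/2 = 95.568000
base radius r_b = r_p·cos α = 95.568000·cos 24.750° = 86.789427
roll angle φ = 33.813° = 0.59014818 rad
x = r_b·(cos φ + φ·sin φ) = 86.789427·(0.83085823 + 0.59014818·0.55648415) = 100.612061
y = r_b·(sin φ − φ·cos φ) = 86.789427·(0.55648415 − 0.59014818·0.83085823) = 5.741526

x=100.612061 y=5.741526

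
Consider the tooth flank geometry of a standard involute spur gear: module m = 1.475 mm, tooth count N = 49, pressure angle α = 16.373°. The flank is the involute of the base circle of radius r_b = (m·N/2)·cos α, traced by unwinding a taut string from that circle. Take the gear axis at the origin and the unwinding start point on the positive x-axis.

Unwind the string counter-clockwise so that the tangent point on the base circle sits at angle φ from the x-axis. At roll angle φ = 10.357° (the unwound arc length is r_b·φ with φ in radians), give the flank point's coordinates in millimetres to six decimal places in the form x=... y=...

x=35.233857 y=0.068041

pitch radius r_p = m·N/2 = 1.475·49/2 = 36.137500
base radius r_b = r_p·cos α = 36.137500·cos 16.373° = 34.672013
roll angle φ = 10.357° = 0.18076375 rad
x = r_b·(cos φ + φ·sin φ) = 34.672013·(0.98370667 + 0.18076375·0.17978093) = 35.233857
y = r_b·(sin φ − φ·cos φ) = 34.672013·(0.17978093 − 0.18076375·0.98370667) = 0.068041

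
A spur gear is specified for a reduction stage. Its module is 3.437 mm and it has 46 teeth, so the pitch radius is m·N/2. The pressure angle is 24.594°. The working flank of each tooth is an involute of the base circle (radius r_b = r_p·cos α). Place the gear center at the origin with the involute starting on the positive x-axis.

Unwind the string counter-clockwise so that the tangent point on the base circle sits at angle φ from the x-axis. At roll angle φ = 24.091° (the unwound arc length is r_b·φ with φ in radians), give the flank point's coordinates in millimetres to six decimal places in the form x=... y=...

x=77.955269 y=1.749777

pitch radius r_p = m·N/2 = 3.437·46/2 = 79.051000
base radius r_b = r_p·cos α = 79.051000·cos 24.594° = 71.879469
roll angle φ = 24.091° = 0.42046727 rad
x = r_b·(cos φ + φ·sin φ) = 71.879469·(0.91289831 + 0.42046727·0.40818707) = 77.955269
y = r_b·(sin φ − φ·cos φ) = 71.879469·(0.40818707 − 0.42046727·0.91289831) = 1.749777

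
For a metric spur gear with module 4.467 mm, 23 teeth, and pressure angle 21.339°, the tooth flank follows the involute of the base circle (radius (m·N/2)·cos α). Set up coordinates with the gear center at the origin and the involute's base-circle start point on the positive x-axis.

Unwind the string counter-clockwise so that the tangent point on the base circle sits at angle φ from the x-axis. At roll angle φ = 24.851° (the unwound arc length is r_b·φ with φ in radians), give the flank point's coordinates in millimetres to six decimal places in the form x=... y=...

x=52.139990 y=1.277088

pitch radius r_p = m·N/2 = 4.467·23/2 = 51.370500
base radius r_b = r_p·cos α = 51.370500·cos 21.339° = 47.848731
roll angle φ = 24.851° = 0.43373177 rad
x = r_b·(cos φ + φ·sin φ) = 47.848731·(0.90740376 + 0.43373177·0.42025995) = 52.139990
y = r_b·(sin φ − φ·cos φ) = 47.848731·(0.42025995 − 0.43373177·0.90740376) = 1.277088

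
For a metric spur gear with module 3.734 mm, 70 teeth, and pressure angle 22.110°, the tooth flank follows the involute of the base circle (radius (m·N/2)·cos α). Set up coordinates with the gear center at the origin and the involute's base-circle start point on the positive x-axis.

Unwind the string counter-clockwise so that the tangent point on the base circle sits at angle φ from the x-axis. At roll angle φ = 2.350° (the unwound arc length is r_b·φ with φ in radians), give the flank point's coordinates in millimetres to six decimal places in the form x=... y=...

x=121.181243 y=0.002784

pitch radius r_p = m·N/2 = 3.734·70/2 = 130.690000
base radius r_b = r_p·cos α = 130.690000·cos 22.110° = 121.079443
roll angle φ = 2.350° = 0.04101524 rad
x = r_b·(cos φ + φ·sin φ) = 121.079443·(0.99915899 + 0.04101524·0.04100374) = 121.181243
y = r_b·(sin φ − φ·cos φ) = 121.079443·(0.04100374 − 0.04101524·0.99915899) = 0.002784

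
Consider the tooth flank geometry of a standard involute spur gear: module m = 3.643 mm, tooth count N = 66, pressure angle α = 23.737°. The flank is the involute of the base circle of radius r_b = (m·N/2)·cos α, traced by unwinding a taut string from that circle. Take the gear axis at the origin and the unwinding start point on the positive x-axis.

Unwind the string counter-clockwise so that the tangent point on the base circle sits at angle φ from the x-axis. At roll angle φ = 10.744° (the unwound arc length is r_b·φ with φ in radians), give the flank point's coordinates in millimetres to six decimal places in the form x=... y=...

pitch radius r_p = m·N/2 = 3.643·66/2 = 120.219000
base radius r_b = r_p·cos α = 120.219000·cos 23.737° = 110.048814
roll angle φ = 10.744° = 0.18751817 rad
x = r_b·(cos φ + φ·sin φ) = 110.048814·(0.98246993 + 0.18751817·0.18642115) = 111.966665
y = r_b·(sin φ − φ·cos φ) = 110.048814·(0.18642115 − 0.18751817·0.98246993) = 0.241027

x=111.966665 y=0.241027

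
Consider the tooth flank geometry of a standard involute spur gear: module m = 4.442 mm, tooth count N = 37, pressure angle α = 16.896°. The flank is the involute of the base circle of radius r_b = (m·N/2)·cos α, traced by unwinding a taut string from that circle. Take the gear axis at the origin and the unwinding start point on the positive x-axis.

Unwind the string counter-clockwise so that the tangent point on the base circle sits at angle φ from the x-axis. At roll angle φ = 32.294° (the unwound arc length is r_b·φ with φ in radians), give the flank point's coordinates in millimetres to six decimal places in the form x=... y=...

x=90.144941 y=4.545724

pitch radius r_p = m·N/2 = 4.442·37/2 = 82.177000
base radius r_b = r_p·cos α = 82.177000·cos 16.896° = 78.629737
roll angle φ = 32.294° = 0.56363663 rad
x = r_b·(cos φ + φ·sin φ) = 78.629737·(0.84531779 + 0.56363663·0.53426383) = 90.144941
y = r_b·(sin φ − φ·cos φ) = 78.629737·(0.53426383 − 0.56363663·0.84531779) = 4.545724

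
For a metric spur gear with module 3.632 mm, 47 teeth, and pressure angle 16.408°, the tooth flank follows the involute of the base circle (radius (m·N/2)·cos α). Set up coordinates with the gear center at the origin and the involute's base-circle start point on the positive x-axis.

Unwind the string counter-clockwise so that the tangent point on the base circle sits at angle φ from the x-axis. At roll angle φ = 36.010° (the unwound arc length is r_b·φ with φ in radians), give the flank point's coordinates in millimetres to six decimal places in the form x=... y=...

pitch radius r_p = m·N/2 = 3.632·47/2 = 85.352000
base radius r_b = r_p·cos α = 85.352000·cos 16.408° = 81.876001
roll angle φ = 36.010° = 0.62849306 rad
x = r_b·(cos φ + φ·sin φ) = 81.876001·(0.80891439 + 0.62849306·0.58792644) = 96.484488
y = r_b·(sin φ − φ·cos φ) = 81.876001·(0.58792644 − 0.62849306·0.80891439) = 6.511546

x=96.484488 y=6.511546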